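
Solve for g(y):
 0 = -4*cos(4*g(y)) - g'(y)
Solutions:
 g(y) = -asin((C1 + exp(32*y))/(C1 - exp(32*y)))/4 + pi/4
 g(y) = asin((C1 + exp(32*y))/(C1 - exp(32*y)))/4


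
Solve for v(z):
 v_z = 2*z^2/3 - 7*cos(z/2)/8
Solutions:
 v(z) = C1 + 2*z^3/9 - 7*sin(z/2)/4


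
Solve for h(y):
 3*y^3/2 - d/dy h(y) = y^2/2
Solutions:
 h(y) = C1 + 3*y^4/8 - y^3/6


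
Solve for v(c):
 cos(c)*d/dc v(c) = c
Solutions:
 v(c) = C1 + Integral(c/cos(c), c)


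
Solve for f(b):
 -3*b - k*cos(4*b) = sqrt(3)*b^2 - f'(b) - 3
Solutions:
 f(b) = C1 + sqrt(3)*b^3/3 + 3*b^2/2 - 3*b + k*sin(4*b)/4


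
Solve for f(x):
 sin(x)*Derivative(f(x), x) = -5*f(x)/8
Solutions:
 f(x) = C1*(cos(x) + 1)^(5/16)/(cos(x) - 1)^(5/16)


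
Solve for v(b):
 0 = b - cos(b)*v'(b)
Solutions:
 v(b) = C1 + Integral(b/cos(b), b)


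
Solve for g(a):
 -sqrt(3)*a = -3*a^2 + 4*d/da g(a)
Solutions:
 g(a) = C1 + a^3/4 - sqrt(3)*a^2/8


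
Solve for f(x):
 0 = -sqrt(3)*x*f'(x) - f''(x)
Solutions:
 f(x) = C1 + C2*erf(sqrt(2)*3^(1/4)*x/2)


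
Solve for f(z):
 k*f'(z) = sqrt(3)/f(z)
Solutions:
 f(z) = -sqrt(C1 + 2*sqrt(3)*z/k)
 f(z) = sqrt(C1 + 2*sqrt(3)*z/k)


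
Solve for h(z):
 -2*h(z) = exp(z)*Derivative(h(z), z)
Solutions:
 h(z) = C1*exp(2*exp(-z))


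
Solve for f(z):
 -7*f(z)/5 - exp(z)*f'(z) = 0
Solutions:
 f(z) = C1*exp(7*exp(-z)/5)


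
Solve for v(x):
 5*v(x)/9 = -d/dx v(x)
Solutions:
 v(x) = C1*exp(-5*x/9)


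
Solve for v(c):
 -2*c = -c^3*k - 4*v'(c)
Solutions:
 v(c) = C1 - c^4*k/16 + c^2/4


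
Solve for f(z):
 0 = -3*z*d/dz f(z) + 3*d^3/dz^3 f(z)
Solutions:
 f(z) = C1 + Integral(C2*airyai(z) + C3*airybi(z), z)


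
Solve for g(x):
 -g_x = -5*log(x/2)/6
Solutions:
 g(x) = C1 + 5*x*log(x)/6 - 5*x/6 - 5*x*log(2)/6


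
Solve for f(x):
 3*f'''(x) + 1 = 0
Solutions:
 f(x) = C1 + C2*x + C3*x^2 - x^3/18


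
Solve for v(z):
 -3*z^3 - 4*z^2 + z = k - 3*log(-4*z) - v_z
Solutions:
 v(z) = C1 + 3*z^4/4 + 4*z^3/3 - z^2/2 + z*(k - 6*log(2) + 3) - 3*z*log(-z)


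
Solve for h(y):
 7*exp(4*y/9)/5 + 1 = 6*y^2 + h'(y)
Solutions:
 h(y) = C1 - 2*y^3 + y + 63*exp(4*y/9)/20


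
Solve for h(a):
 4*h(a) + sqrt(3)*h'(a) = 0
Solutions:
 h(a) = C1*exp(-4*sqrt(3)*a/3)


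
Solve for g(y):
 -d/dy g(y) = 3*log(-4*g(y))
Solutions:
 Integral(1/(log(-_y) + 2*log(2)), (_y, g(y)))/3 = C1 - y


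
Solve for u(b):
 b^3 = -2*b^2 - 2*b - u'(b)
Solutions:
 u(b) = C1 - b^4/4 - 2*b^3/3 - b^2


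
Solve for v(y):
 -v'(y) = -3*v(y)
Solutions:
 v(y) = C1*exp(3*y)


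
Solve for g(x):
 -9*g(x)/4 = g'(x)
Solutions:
 g(x) = C1*exp(-9*x/4)


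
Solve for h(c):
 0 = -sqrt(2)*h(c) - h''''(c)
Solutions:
 h(c) = (C1*sin(2^(5/8)*c/2) + C2*cos(2^(5/8)*c/2))*exp(-2^(5/8)*c/2) + (C3*sin(2^(5/8)*c/2) + C4*cos(2^(5/8)*c/2))*exp(2^(5/8)*c/2)


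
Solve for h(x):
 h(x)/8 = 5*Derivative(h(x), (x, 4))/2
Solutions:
 h(x) = C1*exp(-sqrt(2)*5^(3/4)*x/10) + C2*exp(sqrt(2)*5^(3/4)*x/10) + C3*sin(sqrt(2)*5^(3/4)*x/10) + C4*cos(sqrt(2)*5^(3/4)*x/10)


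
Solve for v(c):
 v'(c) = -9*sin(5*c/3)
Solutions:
 v(c) = C1 + 27*cos(5*c/3)/5


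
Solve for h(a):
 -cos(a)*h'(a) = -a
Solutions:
 h(a) = C1 + Integral(a/cos(a), a)


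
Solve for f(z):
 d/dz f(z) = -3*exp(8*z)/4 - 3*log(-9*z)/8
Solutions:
 f(z) = C1 - 3*z*log(-z)/8 + 3*z*(1 - 2*log(3))/8 - 3*exp(8*z)/32


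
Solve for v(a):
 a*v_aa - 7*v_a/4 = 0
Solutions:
 v(a) = C1 + C2*a^(11/4)


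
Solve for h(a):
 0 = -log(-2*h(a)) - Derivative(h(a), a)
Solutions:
 Integral(1/(log(-_y) + log(2)), (_y, h(a))) = C1 - a


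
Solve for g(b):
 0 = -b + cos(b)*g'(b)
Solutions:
 g(b) = C1 + Integral(b/cos(b), b)


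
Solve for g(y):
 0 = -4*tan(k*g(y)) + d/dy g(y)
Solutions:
 g(y) = Piecewise((-asin(exp(C1*k + 4*k*y))/k + pi/k, Ne(k, 0)), (nan, True))
 g(y) = Piecewise((asin(exp(C1*k + 4*k*y))/k, Ne(k, 0)), (nan, True))


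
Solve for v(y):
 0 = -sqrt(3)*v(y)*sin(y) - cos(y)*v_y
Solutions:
 v(y) = C1*cos(y)^(sqrt(3))


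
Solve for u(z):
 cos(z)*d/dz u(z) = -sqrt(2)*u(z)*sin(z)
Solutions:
 u(z) = C1*cos(z)^(sqrt(2))


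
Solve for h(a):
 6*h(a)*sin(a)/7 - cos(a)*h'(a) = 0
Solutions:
 h(a) = C1/cos(a)^(6/7)


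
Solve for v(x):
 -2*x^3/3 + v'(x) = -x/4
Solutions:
 v(x) = C1 + x^4/6 - x^2/8


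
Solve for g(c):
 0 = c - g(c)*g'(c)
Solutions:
 g(c) = -sqrt(C1 + c^2)
 g(c) = sqrt(C1 + c^2)


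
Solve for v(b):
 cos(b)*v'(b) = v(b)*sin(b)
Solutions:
 v(b) = C1/cos(b)


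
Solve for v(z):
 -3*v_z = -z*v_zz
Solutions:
 v(z) = C1 + C2*z^4


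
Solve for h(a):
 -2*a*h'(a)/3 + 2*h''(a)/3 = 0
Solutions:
 h(a) = C1 + C2*erfi(sqrt(2)*a/2)


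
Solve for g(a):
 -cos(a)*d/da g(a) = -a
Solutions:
 g(a) = C1 + Integral(a/cos(a), a)


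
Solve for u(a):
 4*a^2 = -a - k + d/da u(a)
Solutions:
 u(a) = C1 + 4*a^3/3 + a^2/2 + a*k


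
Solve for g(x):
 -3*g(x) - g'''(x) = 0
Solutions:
 g(x) = C3*exp(-3^(1/3)*x) + (C1*sin(3^(5/6)*x/2) + C2*cos(3^(5/6)*x/2))*exp(3^(1/3)*x/2)


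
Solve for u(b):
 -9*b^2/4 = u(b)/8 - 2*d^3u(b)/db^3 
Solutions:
 u(b) = C3*exp(2^(2/3)*b/4) - 18*b^2 + (C1*sin(2^(2/3)*sqrt(3)*b/8) + C2*cos(2^(2/3)*sqrt(3)*b/8))*exp(-2^(2/3)*b/8)


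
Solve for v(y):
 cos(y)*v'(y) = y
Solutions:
 v(y) = C1 + Integral(y/cos(y), y)


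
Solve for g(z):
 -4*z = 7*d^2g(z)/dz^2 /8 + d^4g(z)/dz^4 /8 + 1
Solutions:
 g(z) = C1 + C2*z + C3*sin(sqrt(7)*z) + C4*cos(sqrt(7)*z) - 16*z^3/21 - 4*z^2/7


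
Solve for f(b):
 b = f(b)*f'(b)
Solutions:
 f(b) = -sqrt(C1 + b^2)
 f(b) = sqrt(C1 + b^2)


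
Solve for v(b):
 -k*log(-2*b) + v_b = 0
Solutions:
 v(b) = C1 + b*k*log(-b) + b*k*(-1 + log(2))


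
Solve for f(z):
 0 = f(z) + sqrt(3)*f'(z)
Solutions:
 f(z) = C1*exp(-sqrt(3)*z/3)


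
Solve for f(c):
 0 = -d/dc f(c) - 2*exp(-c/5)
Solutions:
 f(c) = C1 + 10*exp(-c/5)


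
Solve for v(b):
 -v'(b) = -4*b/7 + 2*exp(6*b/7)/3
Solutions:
 v(b) = C1 + 2*b^2/7 - 7*exp(6*b/7)/9


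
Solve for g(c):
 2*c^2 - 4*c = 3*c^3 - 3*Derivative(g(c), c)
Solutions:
 g(c) = C1 + c^4/4 - 2*c^3/9 + 2*c^2/3


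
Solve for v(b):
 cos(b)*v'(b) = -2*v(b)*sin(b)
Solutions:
 v(b) = C1*cos(b)^2


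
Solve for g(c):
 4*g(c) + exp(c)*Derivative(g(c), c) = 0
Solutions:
 g(c) = C1*exp(4*exp(-c))


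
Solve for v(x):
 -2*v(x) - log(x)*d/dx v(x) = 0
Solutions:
 v(x) = C1*exp(-2*li(x))


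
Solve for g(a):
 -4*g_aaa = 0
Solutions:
 g(a) = C1 + C2*a + C3*a^2


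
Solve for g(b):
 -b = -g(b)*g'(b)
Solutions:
 g(b) = -sqrt(C1 + b^2)
 g(b) = sqrt(C1 + b^2)


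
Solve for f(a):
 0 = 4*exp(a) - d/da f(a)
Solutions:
 f(a) = C1 + 4*exp(a)


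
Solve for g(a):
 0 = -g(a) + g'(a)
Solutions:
 g(a) = C1*exp(a)


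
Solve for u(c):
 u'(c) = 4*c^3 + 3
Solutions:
 u(c) = C1 + c^4 + 3*c


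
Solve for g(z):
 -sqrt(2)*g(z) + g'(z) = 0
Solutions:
 g(z) = C1*exp(sqrt(2)*z)


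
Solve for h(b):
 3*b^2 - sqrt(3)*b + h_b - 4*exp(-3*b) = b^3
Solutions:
 h(b) = C1 + b^4/4 - b^3 + sqrt(3)*b^2/2 - 4*exp(-3*b)/3


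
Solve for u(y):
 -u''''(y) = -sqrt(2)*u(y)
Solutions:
 u(y) = C1*exp(-2^(1/8)*y) + C2*exp(2^(1/8)*y) + C3*sin(2^(1/8)*y) + C4*cos(2^(1/8)*y)


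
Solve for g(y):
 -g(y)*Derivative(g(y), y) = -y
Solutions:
 g(y) = -sqrt(C1 + y^2)
 g(y) = sqrt(C1 + y^2)


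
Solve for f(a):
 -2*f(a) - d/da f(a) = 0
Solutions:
 f(a) = C1*exp(-2*a)


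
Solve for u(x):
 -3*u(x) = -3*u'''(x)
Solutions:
 u(x) = C3*exp(x) + (C1*sin(sqrt(3)*x/2) + C2*cos(sqrt(3)*x/2))*exp(-x/2)


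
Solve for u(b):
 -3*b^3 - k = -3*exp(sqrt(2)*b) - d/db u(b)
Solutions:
 u(b) = C1 + 3*b^4/4 + b*k - 3*sqrt(2)*exp(sqrt(2)*b)/2


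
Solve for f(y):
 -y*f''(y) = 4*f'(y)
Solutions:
 f(y) = C1 + C2/y^3


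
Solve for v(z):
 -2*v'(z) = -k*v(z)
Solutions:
 v(z) = C1*exp(k*z/2)


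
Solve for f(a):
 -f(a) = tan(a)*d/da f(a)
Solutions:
 f(a) = C1/sin(a)


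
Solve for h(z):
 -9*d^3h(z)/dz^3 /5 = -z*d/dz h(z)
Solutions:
 h(z) = C1 + Integral(C2*airyai(15^(1/3)*z/3) + C3*airybi(15^(1/3)*z/3), z)


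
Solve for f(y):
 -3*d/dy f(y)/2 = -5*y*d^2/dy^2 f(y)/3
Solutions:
 f(y) = C1 + C2*y^(19/10)


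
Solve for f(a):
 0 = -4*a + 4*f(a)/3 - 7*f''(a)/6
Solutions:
 f(a) = C1*exp(-2*sqrt(14)*a/7) + C2*exp(2*sqrt(14)*a/7) + 3*a


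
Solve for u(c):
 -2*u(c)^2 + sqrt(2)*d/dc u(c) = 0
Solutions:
 u(c) = -1/(C1 + sqrt(2)*c)


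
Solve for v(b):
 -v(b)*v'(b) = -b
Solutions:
 v(b) = -sqrt(C1 + b^2)
 v(b) = sqrt(C1 + b^2)


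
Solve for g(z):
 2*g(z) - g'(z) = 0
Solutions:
 g(z) = C1*exp(2*z)


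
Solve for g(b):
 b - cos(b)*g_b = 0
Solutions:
 g(b) = C1 + Integral(b/cos(b), b)


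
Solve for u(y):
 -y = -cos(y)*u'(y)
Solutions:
 u(y) = C1 + Integral(y/cos(y), y)


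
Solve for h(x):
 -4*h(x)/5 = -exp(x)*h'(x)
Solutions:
 h(x) = C1*exp(-4*exp(-x)/5)


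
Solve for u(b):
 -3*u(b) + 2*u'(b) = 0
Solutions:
 u(b) = C1*exp(3*b/2)


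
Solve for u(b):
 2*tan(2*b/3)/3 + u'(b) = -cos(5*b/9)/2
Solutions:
 u(b) = C1 + log(cos(2*b/3)) - 9*sin(5*b/9)/10


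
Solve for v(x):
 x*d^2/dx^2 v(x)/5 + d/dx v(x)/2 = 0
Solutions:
 v(x) = C1 + C2/x^(3/2)


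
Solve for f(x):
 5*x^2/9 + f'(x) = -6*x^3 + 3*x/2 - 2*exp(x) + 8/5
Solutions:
 f(x) = C1 - 3*x^4/2 - 5*x^3/27 + 3*x^2/4 + 8*x/5 - 2*exp(x)


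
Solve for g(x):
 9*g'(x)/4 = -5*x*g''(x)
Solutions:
 g(x) = C1 + C2*x^(11/20)


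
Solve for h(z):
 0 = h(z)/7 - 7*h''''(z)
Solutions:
 h(z) = C1*exp(-sqrt(7)*z/7) + C2*exp(sqrt(7)*z/7) + C3*sin(sqrt(7)*z/7) + C4*cos(sqrt(7)*z/7)


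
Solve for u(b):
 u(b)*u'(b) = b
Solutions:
 u(b) = -sqrt(C1 + b^2)
 u(b) = sqrt(C1 + b^2)


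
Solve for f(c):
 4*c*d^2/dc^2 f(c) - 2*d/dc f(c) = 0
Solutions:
 f(c) = C1 + C2*c^(3/2)


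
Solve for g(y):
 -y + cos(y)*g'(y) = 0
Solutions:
 g(y) = C1 + Integral(y/cos(y), y)


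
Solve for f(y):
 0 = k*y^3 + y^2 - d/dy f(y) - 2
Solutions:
 f(y) = C1 + k*y^4/4 + y^3/3 - 2*y


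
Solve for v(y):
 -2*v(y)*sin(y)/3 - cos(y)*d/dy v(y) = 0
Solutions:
 v(y) = C1*cos(y)^(2/3)


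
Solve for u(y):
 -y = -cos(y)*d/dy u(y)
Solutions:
 u(y) = C1 + Integral(y/cos(y), y)


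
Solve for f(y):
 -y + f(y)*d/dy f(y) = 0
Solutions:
 f(y) = -sqrt(C1 + y^2)
 f(y) = sqrt(C1 + y^2)


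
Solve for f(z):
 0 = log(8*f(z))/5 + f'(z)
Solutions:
 5*Integral(1/(log(_y) + 3*log(2)), (_y, f(z))) = C1 - z


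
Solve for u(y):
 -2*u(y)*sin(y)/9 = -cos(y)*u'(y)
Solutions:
 u(y) = C1/cos(y)^(2/9)


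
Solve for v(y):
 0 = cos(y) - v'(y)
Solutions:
 v(y) = C1 + sin(y)


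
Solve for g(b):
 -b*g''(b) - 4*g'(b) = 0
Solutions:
 g(b) = C1 + C2/b^3


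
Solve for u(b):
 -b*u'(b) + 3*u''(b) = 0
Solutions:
 u(b) = C1 + C2*erfi(sqrt(6)*b/6)


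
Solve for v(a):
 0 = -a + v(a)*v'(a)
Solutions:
 v(a) = -sqrt(C1 + a^2)
 v(a) = sqrt(C1 + a^2)


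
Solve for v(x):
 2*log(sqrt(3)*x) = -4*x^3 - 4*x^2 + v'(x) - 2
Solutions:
 v(x) = C1 + x^4 + 4*x^3/3 + 2*x*log(x) + x*log(3)


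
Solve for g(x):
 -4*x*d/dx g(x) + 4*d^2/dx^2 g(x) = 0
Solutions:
 g(x) = C1 + C2*erfi(sqrt(2)*x/2)


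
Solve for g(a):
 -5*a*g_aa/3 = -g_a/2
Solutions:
 g(a) = C1 + C2*a^(13/10)


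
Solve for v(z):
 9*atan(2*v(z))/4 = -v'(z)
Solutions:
 Integral(1/atan(2*_y), (_y, v(z))) = C1 - 9*z/4


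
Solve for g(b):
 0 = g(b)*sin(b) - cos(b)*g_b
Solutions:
 g(b) = C1/cos(b)


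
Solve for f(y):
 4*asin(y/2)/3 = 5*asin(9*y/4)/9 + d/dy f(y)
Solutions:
 f(y) = C1 + 4*y*asin(y/2)/3 - 5*y*asin(9*y/4)/9 + 4*sqrt(4 - y^2)/3 - 5*sqrt(16 - 81*y^2)/81


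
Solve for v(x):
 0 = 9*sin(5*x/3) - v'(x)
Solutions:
 v(x) = C1 - 27*cos(5*x/3)/5


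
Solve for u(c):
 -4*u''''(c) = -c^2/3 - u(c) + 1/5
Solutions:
 u(c) = C1*exp(-sqrt(2)*c/2) + C2*exp(sqrt(2)*c/2) + C3*sin(sqrt(2)*c/2) + C4*cos(sqrt(2)*c/2) - c^2/3 + 1/5


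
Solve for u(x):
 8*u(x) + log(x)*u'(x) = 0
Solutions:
 u(x) = C1*exp(-8*li(x))


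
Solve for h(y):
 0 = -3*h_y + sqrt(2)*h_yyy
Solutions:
 h(y) = C1 + C2*exp(-2^(3/4)*sqrt(3)*y/2) + C3*exp(2^(3/4)*sqrt(3)*y/2)


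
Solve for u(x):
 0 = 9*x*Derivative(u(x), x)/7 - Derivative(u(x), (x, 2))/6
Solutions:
 u(x) = C1 + C2*erfi(3*sqrt(21)*x/7)


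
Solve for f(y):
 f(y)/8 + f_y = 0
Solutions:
 f(y) = C1*exp(-y/8)


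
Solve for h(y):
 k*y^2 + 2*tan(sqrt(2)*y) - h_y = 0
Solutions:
 h(y) = C1 + k*y^3/3 - sqrt(2)*log(cos(sqrt(2)*y))


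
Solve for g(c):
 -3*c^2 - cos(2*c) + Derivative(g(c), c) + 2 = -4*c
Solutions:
 g(c) = C1 + c^3 - 2*c^2 - 2*c + sin(2*c)/2


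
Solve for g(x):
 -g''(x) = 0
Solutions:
 g(x) = C1 + C2*x


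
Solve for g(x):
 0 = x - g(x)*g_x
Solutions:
 g(x) = -sqrt(C1 + x^2)
 g(x) = sqrt(C1 + x^2)


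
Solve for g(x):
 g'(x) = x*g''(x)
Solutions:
 g(x) = C1 + C2*x^2


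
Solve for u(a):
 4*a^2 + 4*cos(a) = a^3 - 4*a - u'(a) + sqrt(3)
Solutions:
 u(a) = C1 + a^4/4 - 4*a^3/3 - 2*a^2 + sqrt(3)*a - 4*sin(a)


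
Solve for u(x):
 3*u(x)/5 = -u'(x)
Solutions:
 u(x) = C1*exp(-3*x/5)


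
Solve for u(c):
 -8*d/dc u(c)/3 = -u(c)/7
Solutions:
 u(c) = C1*exp(3*c/56)


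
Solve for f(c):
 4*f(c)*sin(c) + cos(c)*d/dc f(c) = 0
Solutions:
 f(c) = C1*cos(c)^4


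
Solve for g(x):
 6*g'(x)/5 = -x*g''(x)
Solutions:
 g(x) = C1 + C2/x^(1/5)


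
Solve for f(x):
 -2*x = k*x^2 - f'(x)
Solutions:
 f(x) = C1 + k*x^3/3 + x^2


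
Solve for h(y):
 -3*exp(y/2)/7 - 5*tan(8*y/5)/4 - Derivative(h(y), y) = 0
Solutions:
 h(y) = C1 - 6*exp(y/2)/7 + 25*log(cos(8*y/5))/32


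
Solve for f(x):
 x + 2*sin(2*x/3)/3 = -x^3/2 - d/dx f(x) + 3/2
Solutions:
 f(x) = C1 - x^4/8 - x^2/2 + 3*x/2 + cos(2*x/3)


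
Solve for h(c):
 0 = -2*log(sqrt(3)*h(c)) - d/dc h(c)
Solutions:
 Integral(1/(2*log(_y) + log(3)), (_y, h(c))) = C1 - c


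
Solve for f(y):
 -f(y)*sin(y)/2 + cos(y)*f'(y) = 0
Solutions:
 f(y) = C1/sqrt(cos(y))


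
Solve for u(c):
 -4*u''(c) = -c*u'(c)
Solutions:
 u(c) = C1 + C2*erfi(sqrt(2)*c/4)


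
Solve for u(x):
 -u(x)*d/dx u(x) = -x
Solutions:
 u(x) = -sqrt(C1 + x^2)
 u(x) = sqrt(C1 + x^2)


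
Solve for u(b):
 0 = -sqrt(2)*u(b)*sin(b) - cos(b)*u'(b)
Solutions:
 u(b) = C1*cos(b)^(sqrt(2))


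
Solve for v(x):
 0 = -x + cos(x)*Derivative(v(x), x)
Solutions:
 v(x) = C1 + Integral(x/cos(x), x)


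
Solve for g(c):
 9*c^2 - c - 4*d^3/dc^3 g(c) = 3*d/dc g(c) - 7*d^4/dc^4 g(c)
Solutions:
 g(c) = C1 + C4*exp(c) + c^3 - c^2/6 - 8*c + (C2*sin(5*sqrt(3)*c/14) + C3*cos(5*sqrt(3)*c/14))*exp(-3*c/14)


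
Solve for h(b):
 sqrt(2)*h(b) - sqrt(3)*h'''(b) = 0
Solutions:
 h(b) = C3*exp(2^(1/6)*3^(5/6)*b/3) + (C1*sin(2^(1/6)*3^(1/3)*b/2) + C2*cos(2^(1/6)*3^(1/3)*b/2))*exp(-2^(1/6)*3^(5/6)*b/6)


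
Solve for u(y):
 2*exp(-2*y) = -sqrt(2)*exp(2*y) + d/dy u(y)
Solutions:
 u(y) = C1 + sqrt(2)*exp(2*y)/2 - exp(-2*y)


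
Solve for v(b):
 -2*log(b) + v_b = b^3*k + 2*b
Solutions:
 v(b) = C1 + b^4*k/4 + b^2 + 2*b*log(b) - 2*b


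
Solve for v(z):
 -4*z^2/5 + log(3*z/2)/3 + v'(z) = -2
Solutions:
 v(z) = C1 + 4*z^3/15 - z*log(z)/3 - 5*z/3 - z*log(3)/3 + z*log(2)/3


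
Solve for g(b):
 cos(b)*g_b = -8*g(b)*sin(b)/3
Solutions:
 g(b) = C1*cos(b)^(8/3)


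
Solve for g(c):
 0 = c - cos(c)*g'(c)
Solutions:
 g(c) = C1 + Integral(c/cos(c), c)


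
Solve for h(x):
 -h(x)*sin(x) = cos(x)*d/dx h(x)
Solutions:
 h(x) = C1*cos(x)


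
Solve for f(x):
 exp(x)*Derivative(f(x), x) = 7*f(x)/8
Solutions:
 f(x) = C1*exp(-7*exp(-x)/8)


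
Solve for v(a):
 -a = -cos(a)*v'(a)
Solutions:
 v(a) = C1 + Integral(a/cos(a), a)


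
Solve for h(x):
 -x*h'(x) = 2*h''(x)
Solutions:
 h(x) = C1 + C2*erf(x/2)


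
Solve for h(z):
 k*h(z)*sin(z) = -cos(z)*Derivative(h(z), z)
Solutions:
 h(z) = C1*exp(k*log(cos(z)))


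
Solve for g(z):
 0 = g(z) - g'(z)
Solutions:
 g(z) = C1*exp(z)


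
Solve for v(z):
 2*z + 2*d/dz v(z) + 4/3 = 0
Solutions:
 v(z) = C1 - z^2/2 - 2*z/3


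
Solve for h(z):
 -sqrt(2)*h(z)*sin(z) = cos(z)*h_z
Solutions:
 h(z) = C1*cos(z)^(sqrt(2))


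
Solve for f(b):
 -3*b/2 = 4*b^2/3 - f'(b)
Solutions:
 f(b) = C1 + 4*b^3/9 + 3*b^2/4


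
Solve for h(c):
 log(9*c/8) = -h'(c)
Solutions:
 h(c) = C1 - c*log(c) + c*log(8/9) + c


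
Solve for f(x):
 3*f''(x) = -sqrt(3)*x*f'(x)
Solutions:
 f(x) = C1 + C2*erf(sqrt(2)*3^(3/4)*x/6)


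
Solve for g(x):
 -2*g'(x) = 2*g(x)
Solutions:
 g(x) = C1*exp(-x)


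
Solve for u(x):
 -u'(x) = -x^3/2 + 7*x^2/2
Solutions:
 u(x) = C1 + x^4/8 - 7*x^3/6


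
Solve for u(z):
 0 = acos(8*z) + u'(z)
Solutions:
 u(z) = C1 - z*acos(8*z) + sqrt(1 - 64*z^2)/8


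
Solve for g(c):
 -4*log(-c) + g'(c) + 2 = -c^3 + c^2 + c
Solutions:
 g(c) = C1 - c^4/4 + c^3/3 + c^2/2 + 4*c*log(-c) - 6*c


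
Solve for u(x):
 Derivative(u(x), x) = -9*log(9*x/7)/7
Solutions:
 u(x) = C1 - 9*x*log(x)/7 - 18*x*log(3)/7 + 9*x/7 + 9*x*log(7)/7


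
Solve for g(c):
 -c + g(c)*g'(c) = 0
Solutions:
 g(c) = -sqrt(C1 + c^2)
 g(c) = sqrt(C1 + c^2)


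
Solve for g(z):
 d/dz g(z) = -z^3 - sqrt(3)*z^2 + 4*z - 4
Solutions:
 g(z) = C1 - z^4/4 - sqrt(3)*z^3/3 + 2*z^2 - 4*z


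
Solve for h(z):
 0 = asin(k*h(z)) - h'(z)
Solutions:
 Integral(1/asin(_y*k), (_y, h(z))) = C1 + z


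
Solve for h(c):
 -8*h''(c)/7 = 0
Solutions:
 h(c) = C1 + C2*c


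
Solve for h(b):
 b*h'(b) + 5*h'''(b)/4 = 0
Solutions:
 h(b) = C1 + Integral(C2*airyai(-10^(2/3)*b/5) + C3*airybi(-10^(2/3)*b/5), b)


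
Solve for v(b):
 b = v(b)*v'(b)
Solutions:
 v(b) = -sqrt(C1 + b^2)
 v(b) = sqrt(C1 + b^2)


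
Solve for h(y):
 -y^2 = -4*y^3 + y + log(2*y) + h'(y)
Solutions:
 h(y) = C1 + y^4 - y^3/3 - y^2/2 - y*log(y) - y*log(2) + y


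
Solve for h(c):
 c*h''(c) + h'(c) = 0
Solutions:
 h(c) = C1 + C2*log(c)


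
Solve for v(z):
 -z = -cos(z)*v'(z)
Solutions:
 v(z) = C1 + Integral(z/cos(z), z)


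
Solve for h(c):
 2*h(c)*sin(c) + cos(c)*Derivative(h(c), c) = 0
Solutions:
 h(c) = C1*cos(c)^2


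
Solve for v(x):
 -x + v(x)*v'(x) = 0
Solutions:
 v(x) = -sqrt(C1 + x^2)
 v(x) = sqrt(C1 + x^2)


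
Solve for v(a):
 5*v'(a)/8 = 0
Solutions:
 v(a) = C1


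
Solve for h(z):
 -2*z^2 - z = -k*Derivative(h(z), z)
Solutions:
 h(z) = C1 + 2*z^3/(3*k) + z^2/(2*k)


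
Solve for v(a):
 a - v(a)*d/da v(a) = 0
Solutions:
 v(a) = -sqrt(C1 + a^2)
 v(a) = sqrt(C1 + a^2)


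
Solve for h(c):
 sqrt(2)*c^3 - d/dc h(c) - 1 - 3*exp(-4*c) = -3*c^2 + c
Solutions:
 h(c) = C1 + sqrt(2)*c^4/4 + c^3 - c^2/2 - c + 3*exp(-4*c)/4


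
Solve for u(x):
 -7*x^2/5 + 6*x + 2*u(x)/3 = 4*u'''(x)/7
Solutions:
 u(x) = C3*exp(6^(2/3)*7^(1/3)*x/6) + 21*x^2/10 - 9*x + (C1*sin(2^(2/3)*3^(1/6)*7^(1/3)*x/4) + C2*cos(2^(2/3)*3^(1/6)*7^(1/3)*x/4))*exp(-6^(2/3)*7^(1/3)*x/12)


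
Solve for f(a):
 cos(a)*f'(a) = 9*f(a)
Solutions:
 f(a) = C1*sqrt(sin(a) + 1)*(sin(a)^4 + 4*sin(a)^3 + 6*sin(a)^2 + 4*sin(a) + 1)/(sqrt(sin(a) - 1)*(sin(a)^4 - 4*sin(a)^3 + 6*sin(a)^2 - 4*sin(a) + 1))


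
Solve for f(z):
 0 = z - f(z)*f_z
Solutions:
 f(z) = -sqrt(C1 + z^2)
 f(z) = sqrt(C1 + z^2)


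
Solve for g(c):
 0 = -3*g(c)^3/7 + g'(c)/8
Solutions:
 g(c) = -sqrt(14)*sqrt(-1/(C1 + 24*c))/2
 g(c) = sqrt(14)*sqrt(-1/(C1 + 24*c))/2


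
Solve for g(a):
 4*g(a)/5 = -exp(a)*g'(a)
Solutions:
 g(a) = C1*exp(4*exp(-a)/5)


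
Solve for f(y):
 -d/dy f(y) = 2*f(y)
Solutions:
 f(y) = C1*exp(-2*y)


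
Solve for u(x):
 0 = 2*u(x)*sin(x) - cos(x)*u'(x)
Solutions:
 u(x) = C1/cos(x)^2


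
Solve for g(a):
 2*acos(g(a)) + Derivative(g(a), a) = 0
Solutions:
 Integral(1/acos(_y), (_y, g(a))) = C1 - 2*a


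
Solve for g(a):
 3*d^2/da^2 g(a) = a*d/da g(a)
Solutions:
 g(a) = C1 + C2*erfi(sqrt(6)*a/6)


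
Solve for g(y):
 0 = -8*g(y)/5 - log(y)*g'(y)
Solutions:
 g(y) = C1*exp(-8*li(y)/5)


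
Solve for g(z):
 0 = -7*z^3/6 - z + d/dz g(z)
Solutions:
 g(z) = C1 + 7*z^4/24 + z^2/2


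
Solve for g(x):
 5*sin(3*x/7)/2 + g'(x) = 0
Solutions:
 g(x) = C1 + 35*cos(3*x/7)/6


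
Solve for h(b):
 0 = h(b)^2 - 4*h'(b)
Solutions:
 h(b) = -4/(C1 + b)


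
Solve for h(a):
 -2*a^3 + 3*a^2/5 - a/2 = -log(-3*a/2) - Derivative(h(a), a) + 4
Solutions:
 h(a) = C1 + a^4/2 - a^3/5 + a^2/4 - a*log(-a) + a*(-log(3) + log(2) + 5)


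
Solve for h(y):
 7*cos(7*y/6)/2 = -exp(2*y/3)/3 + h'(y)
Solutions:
 h(y) = C1 + exp(2*y/3)/2 + 3*sin(7*y/6)


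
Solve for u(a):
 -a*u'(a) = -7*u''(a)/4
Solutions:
 u(a) = C1 + C2*erfi(sqrt(14)*a/7)


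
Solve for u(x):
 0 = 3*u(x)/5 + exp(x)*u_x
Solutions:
 u(x) = C1*exp(3*exp(-x)/5)


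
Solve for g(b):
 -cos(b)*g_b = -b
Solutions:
 g(b) = C1 + Integral(b/cos(b), b)


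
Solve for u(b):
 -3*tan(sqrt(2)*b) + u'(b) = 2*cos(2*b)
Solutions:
 u(b) = C1 - 3*sqrt(2)*log(cos(sqrt(2)*b))/2 + sin(2*b)


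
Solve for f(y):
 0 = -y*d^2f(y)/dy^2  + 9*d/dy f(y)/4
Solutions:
 f(y) = C1 + C2*y^(13/4)


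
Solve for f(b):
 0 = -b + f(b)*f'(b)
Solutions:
 f(b) = -sqrt(C1 + b^2)
 f(b) = sqrt(C1 + b^2)


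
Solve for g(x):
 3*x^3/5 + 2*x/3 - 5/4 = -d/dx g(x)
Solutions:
 g(x) = C1 - 3*x^4/20 - x^2/3 + 5*x/4


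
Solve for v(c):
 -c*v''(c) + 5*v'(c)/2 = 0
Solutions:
 v(c) = C1 + C2*c^(7/2)


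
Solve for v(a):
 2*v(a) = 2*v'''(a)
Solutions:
 v(a) = C3*exp(a) + (C1*sin(sqrt(3)*a/2) + C2*cos(sqrt(3)*a/2))*exp(-a/2)


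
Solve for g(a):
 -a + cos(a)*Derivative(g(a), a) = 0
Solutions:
 g(a) = C1 + Integral(a/cos(a), a)


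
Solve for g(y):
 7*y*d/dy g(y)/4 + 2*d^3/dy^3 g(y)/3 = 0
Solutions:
 g(y) = C1 + Integral(C2*airyai(-21^(1/3)*y/2) + C3*airybi(-21^(1/3)*y/2), y)


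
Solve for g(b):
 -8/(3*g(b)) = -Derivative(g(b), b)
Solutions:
 g(b) = -sqrt(C1 + 48*b)/3
 g(b) = sqrt(C1 + 48*b)/3


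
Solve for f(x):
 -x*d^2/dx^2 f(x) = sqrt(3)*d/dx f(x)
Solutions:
 f(x) = C1 + C2*x^(1 - sqrt(3))


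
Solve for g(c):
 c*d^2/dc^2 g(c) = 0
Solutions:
 g(c) = C1 + C2*c


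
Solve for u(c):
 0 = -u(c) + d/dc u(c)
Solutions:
 u(c) = C1*exp(c)


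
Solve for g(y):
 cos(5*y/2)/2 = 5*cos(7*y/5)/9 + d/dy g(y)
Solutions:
 g(y) = C1 - 25*sin(7*y/5)/63 + sin(5*y/2)/5


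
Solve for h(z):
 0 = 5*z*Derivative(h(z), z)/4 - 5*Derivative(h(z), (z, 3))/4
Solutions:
 h(z) = C1 + Integral(C2*airyai(z) + C3*airybi(z), z)


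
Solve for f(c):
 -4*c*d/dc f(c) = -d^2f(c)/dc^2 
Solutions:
 f(c) = C1 + C2*erfi(sqrt(2)*c)


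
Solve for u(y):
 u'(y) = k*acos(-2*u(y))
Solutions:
 Integral(1/acos(-2*_y), (_y, u(y))) = C1 + k*y


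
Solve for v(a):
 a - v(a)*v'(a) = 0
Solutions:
 v(a) = -sqrt(C1 + a^2)
 v(a) = sqrt(C1 + a^2)


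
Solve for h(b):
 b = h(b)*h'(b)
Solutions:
 h(b) = -sqrt(C1 + b^2)
 h(b) = sqrt(C1 + b^2)


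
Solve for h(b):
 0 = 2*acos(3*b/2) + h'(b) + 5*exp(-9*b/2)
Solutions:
 h(b) = C1 - 2*b*acos(3*b/2) + 2*sqrt(4 - 9*b^2)/3 + 10*exp(-9*b/2)/9


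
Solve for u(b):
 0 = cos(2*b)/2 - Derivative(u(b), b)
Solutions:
 u(b) = C1 + sin(2*b)/4


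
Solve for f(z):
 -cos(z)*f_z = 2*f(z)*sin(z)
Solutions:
 f(z) = C1*cos(z)^2


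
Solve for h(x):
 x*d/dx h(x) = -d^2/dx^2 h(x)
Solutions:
 h(x) = C1 + C2*erf(sqrt(2)*x/2)


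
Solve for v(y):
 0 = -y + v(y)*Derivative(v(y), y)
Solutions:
 v(y) = -sqrt(C1 + y^2)
 v(y) = sqrt(C1 + y^2)


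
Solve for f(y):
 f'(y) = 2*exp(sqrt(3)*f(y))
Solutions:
 f(y) = sqrt(3)*(2*log(-1/(C1 + 2*y)) - log(3))/6


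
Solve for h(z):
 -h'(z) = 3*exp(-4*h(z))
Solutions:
 h(z) = log(-I*(C1 - 12*z)^(1/4))
 h(z) = log(I*(C1 - 12*z)^(1/4))
 h(z) = log(-(C1 - 12*z)^(1/4))
 h(z) = log(C1 - 12*z)/4


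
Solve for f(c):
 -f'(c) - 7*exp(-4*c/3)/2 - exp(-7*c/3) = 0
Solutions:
 f(c) = C1 + 21*exp(-4*c/3)/8 + 3*exp(-7*c/3)/7


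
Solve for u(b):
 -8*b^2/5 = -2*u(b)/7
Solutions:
 u(b) = 28*b^2/5


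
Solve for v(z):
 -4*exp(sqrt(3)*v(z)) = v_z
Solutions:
 v(z) = sqrt(3)*(2*log(1/(C1 + 4*z)) - log(3))/6


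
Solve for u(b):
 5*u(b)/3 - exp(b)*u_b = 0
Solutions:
 u(b) = C1*exp(-5*exp(-b)/3)


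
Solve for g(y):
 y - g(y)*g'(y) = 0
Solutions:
 g(y) = -sqrt(C1 + y^2)
 g(y) = sqrt(C1 + y^2)


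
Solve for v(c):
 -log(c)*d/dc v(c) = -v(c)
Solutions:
 v(c) = C1*exp(li(c))


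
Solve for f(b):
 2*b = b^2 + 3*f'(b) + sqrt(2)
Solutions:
 f(b) = C1 - b^3/9 + b^2/3 - sqrt(2)*b/3


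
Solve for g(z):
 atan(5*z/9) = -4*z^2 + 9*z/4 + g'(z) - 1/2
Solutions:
 g(z) = C1 + 4*z^3/3 - 9*z^2/8 + z*atan(5*z/9) + z/2 - 9*log(25*z^2 + 81)/10


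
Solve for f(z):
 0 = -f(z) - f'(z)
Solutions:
 f(z) = C1*exp(-z)


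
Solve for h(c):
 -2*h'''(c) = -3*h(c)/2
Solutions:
 h(c) = C3*exp(6^(1/3)*c/2) + (C1*sin(2^(1/3)*3^(5/6)*c/4) + C2*cos(2^(1/3)*3^(5/6)*c/4))*exp(-6^(1/3)*c/4)


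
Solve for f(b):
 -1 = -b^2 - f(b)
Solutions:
 f(b) = 1 - b^2


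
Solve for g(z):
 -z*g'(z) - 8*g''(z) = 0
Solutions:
 g(z) = C1 + C2*erf(z/4)


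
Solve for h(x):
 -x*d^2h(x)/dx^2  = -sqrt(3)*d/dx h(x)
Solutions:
 h(x) = C1 + C2*x^(1 + sqrt(3))


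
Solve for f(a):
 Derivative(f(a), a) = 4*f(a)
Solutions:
 f(a) = C1*exp(4*a)


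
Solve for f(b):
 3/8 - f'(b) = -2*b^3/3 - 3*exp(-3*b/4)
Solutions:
 f(b) = C1 + b^4/6 + 3*b/8 - 4*exp(-3*b/4)


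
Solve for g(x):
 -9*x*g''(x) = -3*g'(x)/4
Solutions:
 g(x) = C1 + C2*x^(13/12)


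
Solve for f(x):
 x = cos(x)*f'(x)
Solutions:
 f(x) = C1 + Integral(x/cos(x), x)


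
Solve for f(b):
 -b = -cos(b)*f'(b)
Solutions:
 f(b) = C1 + Integral(b/cos(b), b)


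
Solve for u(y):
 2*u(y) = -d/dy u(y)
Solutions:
 u(y) = C1*exp(-2*y)


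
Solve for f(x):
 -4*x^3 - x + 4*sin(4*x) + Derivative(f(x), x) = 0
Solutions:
 f(x) = C1 + x^4 + x^2/2 + cos(4*x)


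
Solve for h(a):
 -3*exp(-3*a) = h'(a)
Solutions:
 h(a) = C1 + exp(-3*a)


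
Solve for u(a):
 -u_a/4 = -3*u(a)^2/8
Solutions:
 u(a) = -2/(C1 + 3*a)


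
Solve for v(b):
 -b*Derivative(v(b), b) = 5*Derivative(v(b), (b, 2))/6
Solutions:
 v(b) = C1 + C2*erf(sqrt(15)*b/5)


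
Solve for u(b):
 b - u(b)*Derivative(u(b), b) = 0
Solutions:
 u(b) = -sqrt(C1 + b^2)
 u(b) = sqrt(C1 + b^2)


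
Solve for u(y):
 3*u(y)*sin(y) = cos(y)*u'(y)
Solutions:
 u(y) = C1/cos(y)^3


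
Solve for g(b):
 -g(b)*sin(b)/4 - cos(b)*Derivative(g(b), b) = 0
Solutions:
 g(b) = C1*cos(b)^(1/4)


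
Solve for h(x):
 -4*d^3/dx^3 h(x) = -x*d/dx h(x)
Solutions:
 h(x) = C1 + Integral(C2*airyai(2^(1/3)*x/2) + C3*airybi(2^(1/3)*x/2), x)


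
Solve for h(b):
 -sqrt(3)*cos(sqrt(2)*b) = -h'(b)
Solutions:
 h(b) = C1 + sqrt(6)*sin(sqrt(2)*b)/2


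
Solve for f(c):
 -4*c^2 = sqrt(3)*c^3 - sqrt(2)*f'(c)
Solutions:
 f(c) = C1 + sqrt(6)*c^4/8 + 2*sqrt(2)*c^3/3


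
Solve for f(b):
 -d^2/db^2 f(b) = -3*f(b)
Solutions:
 f(b) = C1*exp(-sqrt(3)*b) + C2*exp(sqrt(3)*b)


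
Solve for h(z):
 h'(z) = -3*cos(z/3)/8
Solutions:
 h(z) = C1 - 9*sin(z/3)/8


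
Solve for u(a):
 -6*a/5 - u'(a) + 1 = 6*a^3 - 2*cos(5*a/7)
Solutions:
 u(a) = C1 - 3*a^4/2 - 3*a^2/5 + a + 14*sin(5*a/7)/5


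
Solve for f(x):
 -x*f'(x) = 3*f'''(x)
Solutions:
 f(x) = C1 + Integral(C2*airyai(-3^(2/3)*x/3) + C3*airybi(-3^(2/3)*x/3), x)


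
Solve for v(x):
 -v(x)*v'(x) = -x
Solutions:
 v(x) = -sqrt(C1 + x^2)
 v(x) = sqrt(C1 + x^2)


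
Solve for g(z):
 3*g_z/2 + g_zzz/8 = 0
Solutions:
 g(z) = C1 + C2*sin(2*sqrt(3)*z) + C3*cos(2*sqrt(3)*z)


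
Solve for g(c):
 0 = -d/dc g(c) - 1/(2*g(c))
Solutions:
 g(c) = -sqrt(C1 - c)
 g(c) = sqrt(C1 - c)


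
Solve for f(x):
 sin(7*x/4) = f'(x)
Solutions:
 f(x) = C1 - 4*cos(7*x/4)/7


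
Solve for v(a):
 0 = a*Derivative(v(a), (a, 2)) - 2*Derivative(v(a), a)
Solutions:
 v(a) = C1 + C2*a^3


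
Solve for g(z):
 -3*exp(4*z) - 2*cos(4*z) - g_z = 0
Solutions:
 g(z) = C1 - 3*exp(4*z)/4 - sin(4*z)/2


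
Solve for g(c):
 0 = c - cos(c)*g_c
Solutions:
 g(c) = C1 + Integral(c/cos(c), c)


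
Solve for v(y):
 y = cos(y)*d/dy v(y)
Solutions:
 v(y) = C1 + Integral(y/cos(y), y)


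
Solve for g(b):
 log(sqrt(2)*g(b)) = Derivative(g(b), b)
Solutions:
 -2*Integral(1/(2*log(_y) + log(2)), (_y, g(b))) = C1 - b


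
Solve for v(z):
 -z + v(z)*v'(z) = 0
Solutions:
 v(z) = -sqrt(C1 + z^2)
 v(z) = sqrt(C1 + z^2)


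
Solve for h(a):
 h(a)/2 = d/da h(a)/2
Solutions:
 h(a) = C1*exp(a)


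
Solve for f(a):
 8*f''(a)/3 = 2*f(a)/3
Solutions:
 f(a) = C1*exp(-a/2) + C2*exp(a/2)


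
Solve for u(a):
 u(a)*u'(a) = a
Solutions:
 u(a) = -sqrt(C1 + a^2)
 u(a) = sqrt(C1 + a^2)


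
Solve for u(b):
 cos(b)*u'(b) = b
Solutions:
 u(b) = C1 + Integral(b/cos(b), b)


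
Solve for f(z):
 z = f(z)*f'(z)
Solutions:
 f(z) = -sqrt(C1 + z^2)
 f(z) = sqrt(C1 + z^2)


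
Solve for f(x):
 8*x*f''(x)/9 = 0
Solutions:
 f(x) = C1 + C2*x


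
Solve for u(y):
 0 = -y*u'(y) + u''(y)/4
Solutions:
 u(y) = C1 + C2*erfi(sqrt(2)*y)


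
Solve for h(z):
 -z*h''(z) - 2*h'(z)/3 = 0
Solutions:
 h(z) = C1 + C2*z^(1/3)


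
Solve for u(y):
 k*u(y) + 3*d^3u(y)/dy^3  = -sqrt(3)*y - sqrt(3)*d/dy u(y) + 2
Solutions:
 u(y) = C1*exp(2^(1/3)*y*(-2^(1/3)*(9*k + sqrt(3)*sqrt(27*k^2 + 4*sqrt(3)))^(1/3) + 2*sqrt(3)/(9*k + sqrt(3)*sqrt(27*k^2 + 4*sqrt(3)))^(1/3))/6) + C2*exp(2^(1/3)*y*(2^(1/3)*(9*k + sqrt(3)*sqrt(27*k^2 + 4*sqrt(3)))^(1/3) - 2^(1/3)*sqrt(3)*I*(9*k + sqrt(3)*sqrt(27*k^2 + 4*sqrt(3)))^(1/3) + 8*sqrt(3)/((-1 + sqrt(3)*I)*(9*k + sqrt(3)*sqrt(27*k^2 + 4*sqrt(3)))^(1/3)))/12) + C3*exp(2^(1/3)*y*(2^(1/3)*(9*k + sqrt(3)*sqrt(27*k^2 + 4*sqrt(3)))^(1/3) + 2^(1/3)*sqrt(3)*I*(9*k + sqrt(3)*sqrt(27*k^2 + 4*sqrt(3)))^(1/3) - 8*sqrt(3)/((1 + sqrt(3)*I)*(9*k + sqrt(3)*sqrt(27*k^2 + 4*sqrt(3)))^(1/3)))/12) - sqrt(3)*y/k + 2/k + 3/k^2


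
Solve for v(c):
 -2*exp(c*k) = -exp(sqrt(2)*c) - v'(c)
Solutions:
 v(c) = C1 - sqrt(2)*exp(sqrt(2)*c)/2 + 2*exp(c*k)/k


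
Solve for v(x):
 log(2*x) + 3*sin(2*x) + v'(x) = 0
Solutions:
 v(x) = C1 - x*log(x) - x*log(2) + x + 3*cos(2*x)/2


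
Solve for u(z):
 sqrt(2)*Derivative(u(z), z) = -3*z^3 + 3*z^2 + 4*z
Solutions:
 u(z) = C1 - 3*sqrt(2)*z^4/8 + sqrt(2)*z^3/2 + sqrt(2)*z^2


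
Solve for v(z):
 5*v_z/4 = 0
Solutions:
 v(z) = C1


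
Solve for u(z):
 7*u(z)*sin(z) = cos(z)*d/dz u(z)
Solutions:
 u(z) = C1/cos(z)^7


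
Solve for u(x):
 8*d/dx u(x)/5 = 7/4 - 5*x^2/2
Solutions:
 u(x) = C1 - 25*x^3/48 + 35*x/32


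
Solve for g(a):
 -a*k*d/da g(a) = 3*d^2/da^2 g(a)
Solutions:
 g(a) = Piecewise((-sqrt(6)*sqrt(pi)*C1*erf(sqrt(6)*a*sqrt(k)/6)/(2*sqrt(k)) - C2, (k > 0) | (k < 0)), (-C1*a - C2, True))


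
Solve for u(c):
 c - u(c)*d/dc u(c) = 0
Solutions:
 u(c) = -sqrt(C1 + c^2)
 u(c) = sqrt(C1 + c^2)


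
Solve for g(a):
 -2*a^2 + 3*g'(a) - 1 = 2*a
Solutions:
 g(a) = C1 + 2*a^3/9 + a^2/3 + a/3


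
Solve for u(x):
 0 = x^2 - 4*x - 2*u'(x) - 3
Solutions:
 u(x) = C1 + x^3/6 - x^2 - 3*x/2


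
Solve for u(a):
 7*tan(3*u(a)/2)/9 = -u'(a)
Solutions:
 u(a) = -2*asin(C1*exp(-7*a/6))/3 + 2*pi/3
 u(a) = 2*asin(C1*exp(-7*a/6))/3


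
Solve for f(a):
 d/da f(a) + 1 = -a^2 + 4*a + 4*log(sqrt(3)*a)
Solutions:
 f(a) = C1 - a^3/3 + 2*a^2 + 4*a*log(a) - 5*a + a*log(9)


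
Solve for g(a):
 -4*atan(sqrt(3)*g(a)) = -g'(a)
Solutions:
 Integral(1/atan(sqrt(3)*_y), (_y, g(a))) = C1 + 4*a


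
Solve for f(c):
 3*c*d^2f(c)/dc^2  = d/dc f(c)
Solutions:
 f(c) = C1 + C2*c^(4/3)


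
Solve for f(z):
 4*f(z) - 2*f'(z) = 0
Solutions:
 f(z) = C1*exp(2*z)


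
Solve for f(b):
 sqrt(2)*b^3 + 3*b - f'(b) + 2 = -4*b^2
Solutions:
 f(b) = C1 + sqrt(2)*b^4/4 + 4*b^3/3 + 3*b^2/2 + 2*b


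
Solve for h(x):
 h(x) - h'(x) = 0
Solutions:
 h(x) = C1*exp(x)


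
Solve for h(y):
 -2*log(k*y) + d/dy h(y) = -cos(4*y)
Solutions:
 h(y) = C1 + 2*y*log(k*y) - 2*y - sin(4*y)/4


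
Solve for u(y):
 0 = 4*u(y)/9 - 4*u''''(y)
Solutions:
 u(y) = C1*exp(-sqrt(3)*y/3) + C2*exp(sqrt(3)*y/3) + C3*sin(sqrt(3)*y/3) + C4*cos(sqrt(3)*y/3)


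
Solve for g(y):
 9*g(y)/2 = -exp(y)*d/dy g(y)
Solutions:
 g(y) = C1*exp(9*exp(-y)/2)


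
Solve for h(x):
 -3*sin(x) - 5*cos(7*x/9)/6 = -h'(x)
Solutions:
 h(x) = C1 + 15*sin(7*x/9)/14 - 3*cos(x)


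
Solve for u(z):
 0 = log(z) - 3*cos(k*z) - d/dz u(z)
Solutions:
 u(z) = C1 + z*log(z) - z - 3*Piecewise((sin(k*z)/k, Ne(k, 0)), (z, True))


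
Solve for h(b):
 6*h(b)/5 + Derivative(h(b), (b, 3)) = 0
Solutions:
 h(b) = C3*exp(-5^(2/3)*6^(1/3)*b/5) + (C1*sin(2^(1/3)*3^(5/6)*5^(2/3)*b/10) + C2*cos(2^(1/3)*3^(5/6)*5^(2/3)*b/10))*exp(5^(2/3)*6^(1/3)*b/10)


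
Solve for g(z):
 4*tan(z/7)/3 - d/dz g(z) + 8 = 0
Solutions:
 g(z) = C1 + 8*z - 28*log(cos(z/7))/3


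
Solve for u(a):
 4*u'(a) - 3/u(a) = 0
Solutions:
 u(a) = -sqrt(C1 + 6*a)/2
 u(a) = sqrt(C1 + 6*a)/2


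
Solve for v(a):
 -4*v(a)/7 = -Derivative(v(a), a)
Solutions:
 v(a) = C1*exp(4*a/7)


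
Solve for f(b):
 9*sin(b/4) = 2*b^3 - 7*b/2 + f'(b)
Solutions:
 f(b) = C1 - b^4/2 + 7*b^2/4 - 36*cos(b/4)


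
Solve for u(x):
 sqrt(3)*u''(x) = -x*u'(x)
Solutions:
 u(x) = C1 + C2*erf(sqrt(2)*3^(3/4)*x/6)


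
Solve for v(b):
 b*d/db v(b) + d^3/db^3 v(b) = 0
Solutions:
 v(b) = C1 + Integral(C2*airyai(-b) + C3*airybi(-b), b)


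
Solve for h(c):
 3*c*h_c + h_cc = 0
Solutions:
 h(c) = C1 + C2*erf(sqrt(6)*c/2)


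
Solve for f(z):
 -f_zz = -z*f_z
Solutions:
 f(z) = C1 + C2*erfi(sqrt(2)*z/2)


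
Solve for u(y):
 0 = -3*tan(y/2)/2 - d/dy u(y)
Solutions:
 u(y) = C1 + 3*log(cos(y/2))


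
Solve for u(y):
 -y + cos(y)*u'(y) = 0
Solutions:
 u(y) = C1 + Integral(y/cos(y), y)


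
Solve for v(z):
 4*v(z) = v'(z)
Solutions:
 v(z) = C1*exp(4*z)


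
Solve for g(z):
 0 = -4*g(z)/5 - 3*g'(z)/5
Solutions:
 g(z) = C1*exp(-4*z/3)


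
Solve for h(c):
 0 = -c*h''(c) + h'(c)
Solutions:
 h(c) = C1 + C2*c^2


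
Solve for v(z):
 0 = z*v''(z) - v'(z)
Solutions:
 v(z) = C1 + C2*z^2


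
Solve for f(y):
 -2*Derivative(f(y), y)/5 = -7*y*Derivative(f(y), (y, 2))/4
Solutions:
 f(y) = C1 + C2*y^(43/35)


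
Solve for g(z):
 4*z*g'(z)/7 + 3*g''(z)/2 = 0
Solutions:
 g(z) = C1 + C2*erf(2*sqrt(21)*z/21)


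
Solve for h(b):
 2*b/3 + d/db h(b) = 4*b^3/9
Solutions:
 h(b) = C1 + b^4/9 - b^2/3


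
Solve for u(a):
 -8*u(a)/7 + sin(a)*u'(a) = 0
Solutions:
 u(a) = C1*(cos(a) - 1)^(4/7)/(cos(a) + 1)^(4/7)


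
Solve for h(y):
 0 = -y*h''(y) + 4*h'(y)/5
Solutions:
 h(y) = C1 + C2*y^(9/5)


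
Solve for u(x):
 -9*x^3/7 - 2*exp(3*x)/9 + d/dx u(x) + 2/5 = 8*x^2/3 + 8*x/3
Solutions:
 u(x) = C1 + 9*x^4/28 + 8*x^3/9 + 4*x^2/3 - 2*x/5 + 2*exp(3*x)/27


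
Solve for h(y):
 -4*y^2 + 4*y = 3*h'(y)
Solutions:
 h(y) = C1 - 4*y^3/9 + 2*y^2/3


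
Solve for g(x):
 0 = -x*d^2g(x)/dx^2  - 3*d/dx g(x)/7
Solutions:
 g(x) = C1 + C2*x^(4/7)


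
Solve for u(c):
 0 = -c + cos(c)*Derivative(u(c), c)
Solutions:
 u(c) = C1 + Integral(c/cos(c), c)


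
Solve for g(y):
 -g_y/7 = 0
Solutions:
 g(y) = C1


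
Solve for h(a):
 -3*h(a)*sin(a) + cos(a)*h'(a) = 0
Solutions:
 h(a) = C1/cos(a)^3


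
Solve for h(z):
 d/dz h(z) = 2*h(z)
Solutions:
 h(z) = C1*exp(2*z)


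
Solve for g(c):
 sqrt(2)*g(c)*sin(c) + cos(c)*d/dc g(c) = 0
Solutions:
 g(c) = C1*cos(c)^(sqrt(2))


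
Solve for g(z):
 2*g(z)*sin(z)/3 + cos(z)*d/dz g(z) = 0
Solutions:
 g(z) = C1*cos(z)^(2/3)


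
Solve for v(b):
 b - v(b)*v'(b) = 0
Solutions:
 v(b) = -sqrt(C1 + b^2)
 v(b) = sqrt(C1 + b^2)


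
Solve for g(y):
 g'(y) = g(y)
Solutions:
 g(y) = C1*exp(y)


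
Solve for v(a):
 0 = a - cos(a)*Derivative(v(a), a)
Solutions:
 v(a) = C1 + Integral(a/cos(a), a)


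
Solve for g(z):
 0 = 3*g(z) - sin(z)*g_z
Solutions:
 g(z) = C1*(cos(z) - 1)^(3/2)/(cos(z) + 1)^(3/2)


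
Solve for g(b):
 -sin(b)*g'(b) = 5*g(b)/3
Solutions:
 g(b) = C1*(cos(b) + 1)^(5/6)/(cos(b) - 1)^(5/6)


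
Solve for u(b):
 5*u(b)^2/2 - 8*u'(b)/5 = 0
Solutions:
 u(b) = -16/(C1 + 25*b)


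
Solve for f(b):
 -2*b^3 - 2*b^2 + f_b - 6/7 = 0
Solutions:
 f(b) = C1 + b^4/2 + 2*b^3/3 + 6*b/7


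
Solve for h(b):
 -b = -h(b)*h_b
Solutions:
 h(b) = -sqrt(C1 + b^2)
 h(b) = sqrt(C1 + b^2)


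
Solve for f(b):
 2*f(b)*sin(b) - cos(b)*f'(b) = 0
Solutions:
 f(b) = C1/cos(b)^2


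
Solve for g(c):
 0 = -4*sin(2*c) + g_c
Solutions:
 g(c) = C1 - 2*cos(2*c)


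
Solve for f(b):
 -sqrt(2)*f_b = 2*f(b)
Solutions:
 f(b) = C1*exp(-sqrt(2)*b)


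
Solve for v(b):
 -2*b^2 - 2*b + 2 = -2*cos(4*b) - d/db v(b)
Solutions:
 v(b) = C1 + 2*b^3/3 + b^2 - 2*b - sin(4*b)/2


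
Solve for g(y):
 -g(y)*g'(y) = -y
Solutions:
 g(y) = -sqrt(C1 + y^2)
 g(y) = sqrt(C1 + y^2)


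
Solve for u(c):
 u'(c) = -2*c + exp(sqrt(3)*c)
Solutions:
 u(c) = C1 - c^2 + sqrt(3)*exp(sqrt(3)*c)/3


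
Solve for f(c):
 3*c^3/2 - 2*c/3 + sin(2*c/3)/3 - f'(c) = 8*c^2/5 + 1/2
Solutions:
 f(c) = C1 + 3*c^4/8 - 8*c^3/15 - c^2/3 - c/2 - cos(2*c/3)/2


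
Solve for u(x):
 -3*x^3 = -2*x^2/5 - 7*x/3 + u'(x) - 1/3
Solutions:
 u(x) = C1 - 3*x^4/4 + 2*x^3/15 + 7*x^2/6 + x/3


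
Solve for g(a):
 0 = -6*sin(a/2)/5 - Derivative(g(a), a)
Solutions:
 g(a) = C1 + 12*cos(a/2)/5


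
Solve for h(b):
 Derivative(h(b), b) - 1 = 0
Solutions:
 h(b) = C1 + b


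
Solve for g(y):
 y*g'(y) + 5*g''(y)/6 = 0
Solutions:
 g(y) = C1 + C2*erf(sqrt(15)*y/5)


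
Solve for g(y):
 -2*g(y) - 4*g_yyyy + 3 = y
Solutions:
 g(y) = -y/2 + (C1*sin(2^(1/4)*y/2) + C2*cos(2^(1/4)*y/2))*exp(-2^(1/4)*y/2) + (C3*sin(2^(1/4)*y/2) + C4*cos(2^(1/4)*y/2))*exp(2^(1/4)*y/2) + 3/2


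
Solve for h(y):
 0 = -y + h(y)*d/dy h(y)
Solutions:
 h(y) = -sqrt(C1 + y^2)
 h(y) = sqrt(C1 + y^2)


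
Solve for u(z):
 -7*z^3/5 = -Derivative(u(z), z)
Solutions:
 u(z) = C1 + 7*z^4/20


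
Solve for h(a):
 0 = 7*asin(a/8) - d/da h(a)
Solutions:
 h(a) = C1 + 7*a*asin(a/8) + 7*sqrt(64 - a^2)


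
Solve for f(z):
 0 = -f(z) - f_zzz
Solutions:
 f(z) = C3*exp(-z) + (C1*sin(sqrt(3)*z/2) + C2*cos(sqrt(3)*z/2))*exp(z/2)


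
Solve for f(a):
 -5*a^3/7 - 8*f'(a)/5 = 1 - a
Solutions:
 f(a) = C1 - 25*a^4/224 + 5*a^2/16 - 5*a/8


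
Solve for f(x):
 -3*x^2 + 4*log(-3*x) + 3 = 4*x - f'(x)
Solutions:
 f(x) = C1 + x^3 + 2*x^2 - 4*x*log(-x) + x*(1 - 4*log(3))


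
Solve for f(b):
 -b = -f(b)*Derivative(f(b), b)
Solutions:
 f(b) = -sqrt(C1 + b^2)
 f(b) = sqrt(C1 + b^2)


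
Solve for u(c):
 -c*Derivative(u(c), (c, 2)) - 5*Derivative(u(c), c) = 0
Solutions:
 u(c) = C1 + C2/c^4


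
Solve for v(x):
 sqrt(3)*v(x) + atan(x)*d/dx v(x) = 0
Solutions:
 v(x) = C1*exp(-sqrt(3)*Integral(1/atan(x), x))


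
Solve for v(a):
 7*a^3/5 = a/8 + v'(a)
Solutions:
 v(a) = C1 + 7*a^4/20 - a^2/16


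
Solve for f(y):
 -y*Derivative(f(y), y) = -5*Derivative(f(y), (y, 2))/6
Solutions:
 f(y) = C1 + C2*erfi(sqrt(15)*y/5)
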